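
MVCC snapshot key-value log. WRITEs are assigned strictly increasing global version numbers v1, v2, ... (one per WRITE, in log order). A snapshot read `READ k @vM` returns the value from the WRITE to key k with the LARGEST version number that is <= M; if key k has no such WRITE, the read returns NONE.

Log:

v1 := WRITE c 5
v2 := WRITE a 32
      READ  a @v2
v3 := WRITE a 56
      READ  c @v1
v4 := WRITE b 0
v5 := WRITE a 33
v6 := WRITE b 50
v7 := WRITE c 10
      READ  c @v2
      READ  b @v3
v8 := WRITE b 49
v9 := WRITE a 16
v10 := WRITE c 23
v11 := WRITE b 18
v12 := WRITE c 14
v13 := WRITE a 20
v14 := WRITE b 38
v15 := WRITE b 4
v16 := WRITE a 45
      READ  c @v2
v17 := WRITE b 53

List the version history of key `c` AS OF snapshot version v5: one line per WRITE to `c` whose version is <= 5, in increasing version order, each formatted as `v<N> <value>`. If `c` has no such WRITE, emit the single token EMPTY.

Answer: v1 5

Derivation:
Scan writes for key=c with version <= 5:
  v1 WRITE c 5 -> keep
  v2 WRITE a 32 -> skip
  v3 WRITE a 56 -> skip
  v4 WRITE b 0 -> skip
  v5 WRITE a 33 -> skip
  v6 WRITE b 50 -> skip
  v7 WRITE c 10 -> drop (> snap)
  v8 WRITE b 49 -> skip
  v9 WRITE a 16 -> skip
  v10 WRITE c 23 -> drop (> snap)
  v11 WRITE b 18 -> skip
  v12 WRITE c 14 -> drop (> snap)
  v13 WRITE a 20 -> skip
  v14 WRITE b 38 -> skip
  v15 WRITE b 4 -> skip
  v16 WRITE a 45 -> skip
  v17 WRITE b 53 -> skip
Collected: [(1, 5)]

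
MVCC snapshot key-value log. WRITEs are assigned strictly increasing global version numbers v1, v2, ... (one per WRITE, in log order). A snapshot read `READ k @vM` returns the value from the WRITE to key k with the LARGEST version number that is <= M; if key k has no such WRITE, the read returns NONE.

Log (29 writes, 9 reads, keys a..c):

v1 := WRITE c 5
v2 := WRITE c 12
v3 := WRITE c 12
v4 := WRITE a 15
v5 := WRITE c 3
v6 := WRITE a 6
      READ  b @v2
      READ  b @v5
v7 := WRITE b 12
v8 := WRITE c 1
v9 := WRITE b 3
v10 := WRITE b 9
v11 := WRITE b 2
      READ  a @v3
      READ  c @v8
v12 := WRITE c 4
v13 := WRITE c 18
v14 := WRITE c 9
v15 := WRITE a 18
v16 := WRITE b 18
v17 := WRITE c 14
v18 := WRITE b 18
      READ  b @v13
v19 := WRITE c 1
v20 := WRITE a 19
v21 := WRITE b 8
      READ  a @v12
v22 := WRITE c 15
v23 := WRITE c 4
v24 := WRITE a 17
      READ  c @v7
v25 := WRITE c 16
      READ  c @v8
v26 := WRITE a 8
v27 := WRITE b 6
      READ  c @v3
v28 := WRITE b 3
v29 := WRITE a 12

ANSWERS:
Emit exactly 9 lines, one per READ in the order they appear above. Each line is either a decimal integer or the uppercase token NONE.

v1: WRITE c=5  (c history now [(1, 5)])
v2: WRITE c=12  (c history now [(1, 5), (2, 12)])
v3: WRITE c=12  (c history now [(1, 5), (2, 12), (3, 12)])
v4: WRITE a=15  (a history now [(4, 15)])
v5: WRITE c=3  (c history now [(1, 5), (2, 12), (3, 12), (5, 3)])
v6: WRITE a=6  (a history now [(4, 15), (6, 6)])
READ b @v2: history=[] -> no version <= 2 -> NONE
READ b @v5: history=[] -> no version <= 5 -> NONE
v7: WRITE b=12  (b history now [(7, 12)])
v8: WRITE c=1  (c history now [(1, 5), (2, 12), (3, 12), (5, 3), (8, 1)])
v9: WRITE b=3  (b history now [(7, 12), (9, 3)])
v10: WRITE b=9  (b history now [(7, 12), (9, 3), (10, 9)])
v11: WRITE b=2  (b history now [(7, 12), (9, 3), (10, 9), (11, 2)])
READ a @v3: history=[(4, 15), (6, 6)] -> no version <= 3 -> NONE
READ c @v8: history=[(1, 5), (2, 12), (3, 12), (5, 3), (8, 1)] -> pick v8 -> 1
v12: WRITE c=4  (c history now [(1, 5), (2, 12), (3, 12), (5, 3), (8, 1), (12, 4)])
v13: WRITE c=18  (c history now [(1, 5), (2, 12), (3, 12), (5, 3), (8, 1), (12, 4), (13, 18)])
v14: WRITE c=9  (c history now [(1, 5), (2, 12), (3, 12), (5, 3), (8, 1), (12, 4), (13, 18), (14, 9)])
v15: WRITE a=18  (a history now [(4, 15), (6, 6), (15, 18)])
v16: WRITE b=18  (b history now [(7, 12), (9, 3), (10, 9), (11, 2), (16, 18)])
v17: WRITE c=14  (c history now [(1, 5), (2, 12), (3, 12), (5, 3), (8, 1), (12, 4), (13, 18), (14, 9), (17, 14)])
v18: WRITE b=18  (b history now [(7, 12), (9, 3), (10, 9), (11, 2), (16, 18), (18, 18)])
READ b @v13: history=[(7, 12), (9, 3), (10, 9), (11, 2), (16, 18), (18, 18)] -> pick v11 -> 2
v19: WRITE c=1  (c history now [(1, 5), (2, 12), (3, 12), (5, 3), (8, 1), (12, 4), (13, 18), (14, 9), (17, 14), (19, 1)])
v20: WRITE a=19  (a history now [(4, 15), (6, 6), (15, 18), (20, 19)])
v21: WRITE b=8  (b history now [(7, 12), (9, 3), (10, 9), (11, 2), (16, 18), (18, 18), (21, 8)])
READ a @v12: history=[(4, 15), (6, 6), (15, 18), (20, 19)] -> pick v6 -> 6
v22: WRITE c=15  (c history now [(1, 5), (2, 12), (3, 12), (5, 3), (8, 1), (12, 4), (13, 18), (14, 9), (17, 14), (19, 1), (22, 15)])
v23: WRITE c=4  (c history now [(1, 5), (2, 12), (3, 12), (5, 3), (8, 1), (12, 4), (13, 18), (14, 9), (17, 14), (19, 1), (22, 15), (23, 4)])
v24: WRITE a=17  (a history now [(4, 15), (6, 6), (15, 18), (20, 19), (24, 17)])
READ c @v7: history=[(1, 5), (2, 12), (3, 12), (5, 3), (8, 1), (12, 4), (13, 18), (14, 9), (17, 14), (19, 1), (22, 15), (23, 4)] -> pick v5 -> 3
v25: WRITE c=16  (c history now [(1, 5), (2, 12), (3, 12), (5, 3), (8, 1), (12, 4), (13, 18), (14, 9), (17, 14), (19, 1), (22, 15), (23, 4), (25, 16)])
READ c @v8: history=[(1, 5), (2, 12), (3, 12), (5, 3), (8, 1), (12, 4), (13, 18), (14, 9), (17, 14), (19, 1), (22, 15), (23, 4), (25, 16)] -> pick v8 -> 1
v26: WRITE a=8  (a history now [(4, 15), (6, 6), (15, 18), (20, 19), (24, 17), (26, 8)])
v27: WRITE b=6  (b history now [(7, 12), (9, 3), (10, 9), (11, 2), (16, 18), (18, 18), (21, 8), (27, 6)])
READ c @v3: history=[(1, 5), (2, 12), (3, 12), (5, 3), (8, 1), (12, 4), (13, 18), (14, 9), (17, 14), (19, 1), (22, 15), (23, 4), (25, 16)] -> pick v3 -> 12
v28: WRITE b=3  (b history now [(7, 12), (9, 3), (10, 9), (11, 2), (16, 18), (18, 18), (21, 8), (27, 6), (28, 3)])
v29: WRITE a=12  (a history now [(4, 15), (6, 6), (15, 18), (20, 19), (24, 17), (26, 8), (29, 12)])

Answer: NONE
NONE
NONE
1
2
6
3
1
12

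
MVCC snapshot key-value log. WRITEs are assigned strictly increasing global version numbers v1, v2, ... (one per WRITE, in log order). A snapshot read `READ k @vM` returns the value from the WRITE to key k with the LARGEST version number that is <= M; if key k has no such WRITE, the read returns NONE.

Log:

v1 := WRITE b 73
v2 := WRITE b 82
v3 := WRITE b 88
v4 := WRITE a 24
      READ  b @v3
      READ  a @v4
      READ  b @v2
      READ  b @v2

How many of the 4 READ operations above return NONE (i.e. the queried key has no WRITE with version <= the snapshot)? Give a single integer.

v1: WRITE b=73  (b history now [(1, 73)])
v2: WRITE b=82  (b history now [(1, 73), (2, 82)])
v3: WRITE b=88  (b history now [(1, 73), (2, 82), (3, 88)])
v4: WRITE a=24  (a history now [(4, 24)])
READ b @v3: history=[(1, 73), (2, 82), (3, 88)] -> pick v3 -> 88
READ a @v4: history=[(4, 24)] -> pick v4 -> 24
READ b @v2: history=[(1, 73), (2, 82), (3, 88)] -> pick v2 -> 82
READ b @v2: history=[(1, 73), (2, 82), (3, 88)] -> pick v2 -> 82
Read results in order: ['88', '24', '82', '82']
NONE count = 0

Answer: 0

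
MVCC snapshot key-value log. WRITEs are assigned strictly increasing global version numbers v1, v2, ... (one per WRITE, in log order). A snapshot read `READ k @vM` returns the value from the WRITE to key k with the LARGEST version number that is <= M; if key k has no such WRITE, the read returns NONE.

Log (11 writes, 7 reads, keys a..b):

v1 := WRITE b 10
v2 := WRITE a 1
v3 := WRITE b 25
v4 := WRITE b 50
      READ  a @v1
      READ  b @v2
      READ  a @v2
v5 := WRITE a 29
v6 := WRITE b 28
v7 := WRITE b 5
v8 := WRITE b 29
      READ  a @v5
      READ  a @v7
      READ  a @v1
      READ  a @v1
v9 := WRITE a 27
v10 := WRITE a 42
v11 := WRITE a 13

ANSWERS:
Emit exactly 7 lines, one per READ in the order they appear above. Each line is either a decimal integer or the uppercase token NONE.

Answer: NONE
10
1
29
29
NONE
NONE

Derivation:
v1: WRITE b=10  (b history now [(1, 10)])
v2: WRITE a=1  (a history now [(2, 1)])
v3: WRITE b=25  (b history now [(1, 10), (3, 25)])
v4: WRITE b=50  (b history now [(1, 10), (3, 25), (4, 50)])
READ a @v1: history=[(2, 1)] -> no version <= 1 -> NONE
READ b @v2: history=[(1, 10), (3, 25), (4, 50)] -> pick v1 -> 10
READ a @v2: history=[(2, 1)] -> pick v2 -> 1
v5: WRITE a=29  (a history now [(2, 1), (5, 29)])
v6: WRITE b=28  (b history now [(1, 10), (3, 25), (4, 50), (6, 28)])
v7: WRITE b=5  (b history now [(1, 10), (3, 25), (4, 50), (6, 28), (7, 5)])
v8: WRITE b=29  (b history now [(1, 10), (3, 25), (4, 50), (6, 28), (7, 5), (8, 29)])
READ a @v5: history=[(2, 1), (5, 29)] -> pick v5 -> 29
READ a @v7: history=[(2, 1), (5, 29)] -> pick v5 -> 29
READ a @v1: history=[(2, 1), (5, 29)] -> no version <= 1 -> NONE
READ a @v1: history=[(2, 1), (5, 29)] -> no version <= 1 -> NONE
v9: WRITE a=27  (a history now [(2, 1), (5, 29), (9, 27)])
v10: WRITE a=42  (a history now [(2, 1), (5, 29), (9, 27), (10, 42)])
v11: WRITE a=13  (a history now [(2, 1), (5, 29), (9, 27), (10, 42), (11, 13)])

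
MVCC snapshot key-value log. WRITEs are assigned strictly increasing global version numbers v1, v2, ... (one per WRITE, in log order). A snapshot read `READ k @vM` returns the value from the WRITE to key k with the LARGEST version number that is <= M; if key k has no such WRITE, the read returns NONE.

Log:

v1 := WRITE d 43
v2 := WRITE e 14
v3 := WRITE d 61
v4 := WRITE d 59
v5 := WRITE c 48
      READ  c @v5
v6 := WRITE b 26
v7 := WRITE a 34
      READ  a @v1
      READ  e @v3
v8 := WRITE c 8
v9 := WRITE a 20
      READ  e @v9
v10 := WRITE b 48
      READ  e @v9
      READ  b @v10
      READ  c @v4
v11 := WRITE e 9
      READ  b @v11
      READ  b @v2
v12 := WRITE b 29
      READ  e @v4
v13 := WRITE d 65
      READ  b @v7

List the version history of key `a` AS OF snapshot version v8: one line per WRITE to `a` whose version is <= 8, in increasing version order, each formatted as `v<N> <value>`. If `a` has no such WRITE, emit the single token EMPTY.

Scan writes for key=a with version <= 8:
  v1 WRITE d 43 -> skip
  v2 WRITE e 14 -> skip
  v3 WRITE d 61 -> skip
  v4 WRITE d 59 -> skip
  v5 WRITE c 48 -> skip
  v6 WRITE b 26 -> skip
  v7 WRITE a 34 -> keep
  v8 WRITE c 8 -> skip
  v9 WRITE a 20 -> drop (> snap)
  v10 WRITE b 48 -> skip
  v11 WRITE e 9 -> skip
  v12 WRITE b 29 -> skip
  v13 WRITE d 65 -> skip
Collected: [(7, 34)]

Answer: v7 34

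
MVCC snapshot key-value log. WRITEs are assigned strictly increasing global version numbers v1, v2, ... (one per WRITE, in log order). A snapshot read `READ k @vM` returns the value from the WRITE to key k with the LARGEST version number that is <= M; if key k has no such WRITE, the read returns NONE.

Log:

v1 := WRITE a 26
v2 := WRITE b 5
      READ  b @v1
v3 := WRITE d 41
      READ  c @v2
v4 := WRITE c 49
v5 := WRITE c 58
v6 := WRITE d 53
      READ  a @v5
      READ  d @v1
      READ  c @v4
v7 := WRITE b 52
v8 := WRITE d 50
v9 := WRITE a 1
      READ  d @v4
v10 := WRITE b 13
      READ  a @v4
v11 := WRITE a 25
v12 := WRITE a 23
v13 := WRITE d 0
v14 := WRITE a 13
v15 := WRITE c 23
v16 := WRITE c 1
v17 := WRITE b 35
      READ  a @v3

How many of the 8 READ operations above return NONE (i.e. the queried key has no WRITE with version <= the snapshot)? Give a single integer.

v1: WRITE a=26  (a history now [(1, 26)])
v2: WRITE b=5  (b history now [(2, 5)])
READ b @v1: history=[(2, 5)] -> no version <= 1 -> NONE
v3: WRITE d=41  (d history now [(3, 41)])
READ c @v2: history=[] -> no version <= 2 -> NONE
v4: WRITE c=49  (c history now [(4, 49)])
v5: WRITE c=58  (c history now [(4, 49), (5, 58)])
v6: WRITE d=53  (d history now [(3, 41), (6, 53)])
READ a @v5: history=[(1, 26)] -> pick v1 -> 26
READ d @v1: history=[(3, 41), (6, 53)] -> no version <= 1 -> NONE
READ c @v4: history=[(4, 49), (5, 58)] -> pick v4 -> 49
v7: WRITE b=52  (b history now [(2, 5), (7, 52)])
v8: WRITE d=50  (d history now [(3, 41), (6, 53), (8, 50)])
v9: WRITE a=1  (a history now [(1, 26), (9, 1)])
READ d @v4: history=[(3, 41), (6, 53), (8, 50)] -> pick v3 -> 41
v10: WRITE b=13  (b history now [(2, 5), (7, 52), (10, 13)])
READ a @v4: history=[(1, 26), (9, 1)] -> pick v1 -> 26
v11: WRITE a=25  (a history now [(1, 26), (9, 1), (11, 25)])
v12: WRITE a=23  (a history now [(1, 26), (9, 1), (11, 25), (12, 23)])
v13: WRITE d=0  (d history now [(3, 41), (6, 53), (8, 50), (13, 0)])
v14: WRITE a=13  (a history now [(1, 26), (9, 1), (11, 25), (12, 23), (14, 13)])
v15: WRITE c=23  (c history now [(4, 49), (5, 58), (15, 23)])
v16: WRITE c=1  (c history now [(4, 49), (5, 58), (15, 23), (16, 1)])
v17: WRITE b=35  (b history now [(2, 5), (7, 52), (10, 13), (17, 35)])
READ a @v3: history=[(1, 26), (9, 1), (11, 25), (12, 23), (14, 13)] -> pick v1 -> 26
Read results in order: ['NONE', 'NONE', '26', 'NONE', '49', '41', '26', '26']
NONE count = 3

Answer: 3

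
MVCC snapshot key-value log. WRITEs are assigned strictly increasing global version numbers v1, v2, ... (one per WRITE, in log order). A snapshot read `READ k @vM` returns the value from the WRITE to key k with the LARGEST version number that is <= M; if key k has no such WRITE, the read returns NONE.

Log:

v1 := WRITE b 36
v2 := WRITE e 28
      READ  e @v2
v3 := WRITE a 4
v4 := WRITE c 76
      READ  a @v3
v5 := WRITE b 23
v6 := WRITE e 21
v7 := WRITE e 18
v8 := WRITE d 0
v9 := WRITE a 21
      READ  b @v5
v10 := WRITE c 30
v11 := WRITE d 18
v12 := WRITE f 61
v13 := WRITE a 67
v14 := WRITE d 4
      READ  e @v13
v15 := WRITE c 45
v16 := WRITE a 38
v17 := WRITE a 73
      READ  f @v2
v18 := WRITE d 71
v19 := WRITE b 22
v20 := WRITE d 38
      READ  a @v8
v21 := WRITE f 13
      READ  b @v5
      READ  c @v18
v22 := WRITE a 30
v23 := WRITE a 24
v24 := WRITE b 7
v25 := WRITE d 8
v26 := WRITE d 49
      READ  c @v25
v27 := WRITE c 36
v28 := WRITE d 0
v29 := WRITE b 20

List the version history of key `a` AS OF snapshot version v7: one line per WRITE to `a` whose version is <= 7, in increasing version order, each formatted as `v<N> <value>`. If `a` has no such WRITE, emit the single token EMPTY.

Answer: v3 4

Derivation:
Scan writes for key=a with version <= 7:
  v1 WRITE b 36 -> skip
  v2 WRITE e 28 -> skip
  v3 WRITE a 4 -> keep
  v4 WRITE c 76 -> skip
  v5 WRITE b 23 -> skip
  v6 WRITE e 21 -> skip
  v7 WRITE e 18 -> skip
  v8 WRITE d 0 -> skip
  v9 WRITE a 21 -> drop (> snap)
  v10 WRITE c 30 -> skip
  v11 WRITE d 18 -> skip
  v12 WRITE f 61 -> skip
  v13 WRITE a 67 -> drop (> snap)
  v14 WRITE d 4 -> skip
  v15 WRITE c 45 -> skip
  v16 WRITE a 38 -> drop (> snap)
  v17 WRITE a 73 -> drop (> snap)
  v18 WRITE d 71 -> skip
  v19 WRITE b 22 -> skip
  v20 WRITE d 38 -> skip
  v21 WRITE f 13 -> skip
  v22 WRITE a 30 -> drop (> snap)
  v23 WRITE a 24 -> drop (> snap)
  v24 WRITE b 7 -> skip
  v25 WRITE d 8 -> skip
  v26 WRITE d 49 -> skip
  v27 WRITE c 36 -> skip
  v28 WRITE d 0 -> skip
  v29 WRITE b 20 -> skip
Collected: [(3, 4)]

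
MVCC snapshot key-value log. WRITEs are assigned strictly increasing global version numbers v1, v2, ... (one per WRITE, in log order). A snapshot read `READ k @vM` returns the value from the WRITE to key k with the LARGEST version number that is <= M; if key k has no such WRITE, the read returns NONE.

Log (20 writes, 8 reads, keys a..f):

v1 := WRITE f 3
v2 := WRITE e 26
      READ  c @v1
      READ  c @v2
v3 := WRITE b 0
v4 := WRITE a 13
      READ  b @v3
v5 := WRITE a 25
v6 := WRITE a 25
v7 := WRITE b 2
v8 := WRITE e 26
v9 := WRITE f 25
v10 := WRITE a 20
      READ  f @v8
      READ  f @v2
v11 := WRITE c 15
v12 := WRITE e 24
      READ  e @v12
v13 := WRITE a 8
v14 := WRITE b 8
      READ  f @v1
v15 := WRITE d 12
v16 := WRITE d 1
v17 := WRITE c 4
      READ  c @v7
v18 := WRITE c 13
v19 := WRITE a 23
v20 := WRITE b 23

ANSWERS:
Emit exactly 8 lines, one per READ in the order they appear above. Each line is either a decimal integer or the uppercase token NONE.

Answer: NONE
NONE
0
3
3
24
3
NONE

Derivation:
v1: WRITE f=3  (f history now [(1, 3)])
v2: WRITE e=26  (e history now [(2, 26)])
READ c @v1: history=[] -> no version <= 1 -> NONE
READ c @v2: history=[] -> no version <= 2 -> NONE
v3: WRITE b=0  (b history now [(3, 0)])
v4: WRITE a=13  (a history now [(4, 13)])
READ b @v3: history=[(3, 0)] -> pick v3 -> 0
v5: WRITE a=25  (a history now [(4, 13), (5, 25)])
v6: WRITE a=25  (a history now [(4, 13), (5, 25), (6, 25)])
v7: WRITE b=2  (b history now [(3, 0), (7, 2)])
v8: WRITE e=26  (e history now [(2, 26), (8, 26)])
v9: WRITE f=25  (f history now [(1, 3), (9, 25)])
v10: WRITE a=20  (a history now [(4, 13), (5, 25), (6, 25), (10, 20)])
READ f @v8: history=[(1, 3), (9, 25)] -> pick v1 -> 3
READ f @v2: history=[(1, 3), (9, 25)] -> pick v1 -> 3
v11: WRITE c=15  (c history now [(11, 15)])
v12: WRITE e=24  (e history now [(2, 26), (8, 26), (12, 24)])
READ e @v12: history=[(2, 26), (8, 26), (12, 24)] -> pick v12 -> 24
v13: WRITE a=8  (a history now [(4, 13), (5, 25), (6, 25), (10, 20), (13, 8)])
v14: WRITE b=8  (b history now [(3, 0), (7, 2), (14, 8)])
READ f @v1: history=[(1, 3), (9, 25)] -> pick v1 -> 3
v15: WRITE d=12  (d history now [(15, 12)])
v16: WRITE d=1  (d history now [(15, 12), (16, 1)])
v17: WRITE c=4  (c history now [(11, 15), (17, 4)])
READ c @v7: history=[(11, 15), (17, 4)] -> no version <= 7 -> NONE
v18: WRITE c=13  (c history now [(11, 15), (17, 4), (18, 13)])
v19: WRITE a=23  (a history now [(4, 13), (5, 25), (6, 25), (10, 20), (13, 8), (19, 23)])
v20: WRITE b=23  (b history now [(3, 0), (7, 2), (14, 8), (20, 23)])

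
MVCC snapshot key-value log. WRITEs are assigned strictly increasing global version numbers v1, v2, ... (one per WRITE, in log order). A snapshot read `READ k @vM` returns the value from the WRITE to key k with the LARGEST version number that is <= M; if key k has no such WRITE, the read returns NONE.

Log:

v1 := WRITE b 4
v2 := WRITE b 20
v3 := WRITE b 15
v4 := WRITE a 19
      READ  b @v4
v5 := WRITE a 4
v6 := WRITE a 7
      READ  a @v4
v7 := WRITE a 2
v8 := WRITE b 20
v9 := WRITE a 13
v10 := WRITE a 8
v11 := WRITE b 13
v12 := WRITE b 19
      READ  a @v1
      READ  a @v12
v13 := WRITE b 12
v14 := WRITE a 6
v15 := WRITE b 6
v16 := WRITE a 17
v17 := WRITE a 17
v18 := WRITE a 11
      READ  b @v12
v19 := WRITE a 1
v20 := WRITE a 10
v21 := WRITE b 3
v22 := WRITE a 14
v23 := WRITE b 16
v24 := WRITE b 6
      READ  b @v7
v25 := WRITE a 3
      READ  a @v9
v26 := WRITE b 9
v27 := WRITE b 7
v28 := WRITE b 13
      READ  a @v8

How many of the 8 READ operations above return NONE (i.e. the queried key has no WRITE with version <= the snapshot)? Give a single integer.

Answer: 1

Derivation:
v1: WRITE b=4  (b history now [(1, 4)])
v2: WRITE b=20  (b history now [(1, 4), (2, 20)])
v3: WRITE b=15  (b history now [(1, 4), (2, 20), (3, 15)])
v4: WRITE a=19  (a history now [(4, 19)])
READ b @v4: history=[(1, 4), (2, 20), (3, 15)] -> pick v3 -> 15
v5: WRITE a=4  (a history now [(4, 19), (5, 4)])
v6: WRITE a=7  (a history now [(4, 19), (5, 4), (6, 7)])
READ a @v4: history=[(4, 19), (5, 4), (6, 7)] -> pick v4 -> 19
v7: WRITE a=2  (a history now [(4, 19), (5, 4), (6, 7), (7, 2)])
v8: WRITE b=20  (b history now [(1, 4), (2, 20), (3, 15), (8, 20)])
v9: WRITE a=13  (a history now [(4, 19), (5, 4), (6, 7), (7, 2), (9, 13)])
v10: WRITE a=8  (a history now [(4, 19), (5, 4), (6, 7), (7, 2), (9, 13), (10, 8)])
v11: WRITE b=13  (b history now [(1, 4), (2, 20), (3, 15), (8, 20), (11, 13)])
v12: WRITE b=19  (b history now [(1, 4), (2, 20), (3, 15), (8, 20), (11, 13), (12, 19)])
READ a @v1: history=[(4, 19), (5, 4), (6, 7), (7, 2), (9, 13), (10, 8)] -> no version <= 1 -> NONE
READ a @v12: history=[(4, 19), (5, 4), (6, 7), (7, 2), (9, 13), (10, 8)] -> pick v10 -> 8
v13: WRITE b=12  (b history now [(1, 4), (2, 20), (3, 15), (8, 20), (11, 13), (12, 19), (13, 12)])
v14: WRITE a=6  (a history now [(4, 19), (5, 4), (6, 7), (7, 2), (9, 13), (10, 8), (14, 6)])
v15: WRITE b=6  (b history now [(1, 4), (2, 20), (3, 15), (8, 20), (11, 13), (12, 19), (13, 12), (15, 6)])
v16: WRITE a=17  (a history now [(4, 19), (5, 4), (6, 7), (7, 2), (9, 13), (10, 8), (14, 6), (16, 17)])
v17: WRITE a=17  (a history now [(4, 19), (5, 4), (6, 7), (7, 2), (9, 13), (10, 8), (14, 6), (16, 17), (17, 17)])
v18: WRITE a=11  (a history now [(4, 19), (5, 4), (6, 7), (7, 2), (9, 13), (10, 8), (14, 6), (16, 17), (17, 17), (18, 11)])
READ b @v12: history=[(1, 4), (2, 20), (3, 15), (8, 20), (11, 13), (12, 19), (13, 12), (15, 6)] -> pick v12 -> 19
v19: WRITE a=1  (a history now [(4, 19), (5, 4), (6, 7), (7, 2), (9, 13), (10, 8), (14, 6), (16, 17), (17, 17), (18, 11), (19, 1)])
v20: WRITE a=10  (a history now [(4, 19), (5, 4), (6, 7), (7, 2), (9, 13), (10, 8), (14, 6), (16, 17), (17, 17), (18, 11), (19, 1), (20, 10)])
v21: WRITE b=3  (b history now [(1, 4), (2, 20), (3, 15), (8, 20), (11, 13), (12, 19), (13, 12), (15, 6), (21, 3)])
v22: WRITE a=14  (a history now [(4, 19), (5, 4), (6, 7), (7, 2), (9, 13), (10, 8), (14, 6), (16, 17), (17, 17), (18, 11), (19, 1), (20, 10), (22, 14)])
v23: WRITE b=16  (b history now [(1, 4), (2, 20), (3, 15), (8, 20), (11, 13), (12, 19), (13, 12), (15, 6), (21, 3), (23, 16)])
v24: WRITE b=6  (b history now [(1, 4), (2, 20), (3, 15), (8, 20), (11, 13), (12, 19), (13, 12), (15, 6), (21, 3), (23, 16), (24, 6)])
READ b @v7: history=[(1, 4), (2, 20), (3, 15), (8, 20), (11, 13), (12, 19), (13, 12), (15, 6), (21, 3), (23, 16), (24, 6)] -> pick v3 -> 15
v25: WRITE a=3  (a history now [(4, 19), (5, 4), (6, 7), (7, 2), (9, 13), (10, 8), (14, 6), (16, 17), (17, 17), (18, 11), (19, 1), (20, 10), (22, 14), (25, 3)])
READ a @v9: history=[(4, 19), (5, 4), (6, 7), (7, 2), (9, 13), (10, 8), (14, 6), (16, 17), (17, 17), (18, 11), (19, 1), (20, 10), (22, 14), (25, 3)] -> pick v9 -> 13
v26: WRITE b=9  (b history now [(1, 4), (2, 20), (3, 15), (8, 20), (11, 13), (12, 19), (13, 12), (15, 6), (21, 3), (23, 16), (24, 6), (26, 9)])
v27: WRITE b=7  (b history now [(1, 4), (2, 20), (3, 15), (8, 20), (11, 13), (12, 19), (13, 12), (15, 6), (21, 3), (23, 16), (24, 6), (26, 9), (27, 7)])
v28: WRITE b=13  (b history now [(1, 4), (2, 20), (3, 15), (8, 20), (11, 13), (12, 19), (13, 12), (15, 6), (21, 3), (23, 16), (24, 6), (26, 9), (27, 7), (28, 13)])
READ a @v8: history=[(4, 19), (5, 4), (6, 7), (7, 2), (9, 13), (10, 8), (14, 6), (16, 17), (17, 17), (18, 11), (19, 1), (20, 10), (22, 14), (25, 3)] -> pick v7 -> 2
Read results in order: ['15', '19', 'NONE', '8', '19', '15', '13', '2']
NONE count = 1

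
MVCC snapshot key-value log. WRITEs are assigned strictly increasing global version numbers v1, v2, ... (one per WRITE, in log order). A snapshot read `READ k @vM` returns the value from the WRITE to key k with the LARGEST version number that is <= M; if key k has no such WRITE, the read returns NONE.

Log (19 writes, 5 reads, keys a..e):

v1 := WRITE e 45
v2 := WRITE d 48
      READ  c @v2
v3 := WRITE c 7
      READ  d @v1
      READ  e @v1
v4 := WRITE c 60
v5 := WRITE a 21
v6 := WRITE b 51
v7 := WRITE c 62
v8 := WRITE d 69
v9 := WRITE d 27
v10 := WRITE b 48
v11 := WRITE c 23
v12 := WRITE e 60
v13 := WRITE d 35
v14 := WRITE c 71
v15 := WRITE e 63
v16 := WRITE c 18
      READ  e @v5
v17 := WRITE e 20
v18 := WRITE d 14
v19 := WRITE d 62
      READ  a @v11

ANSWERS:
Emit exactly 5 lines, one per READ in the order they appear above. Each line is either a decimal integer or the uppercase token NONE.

Answer: NONE
NONE
45
45
21

Derivation:
v1: WRITE e=45  (e history now [(1, 45)])
v2: WRITE d=48  (d history now [(2, 48)])
READ c @v2: history=[] -> no version <= 2 -> NONE
v3: WRITE c=7  (c history now [(3, 7)])
READ d @v1: history=[(2, 48)] -> no version <= 1 -> NONE
READ e @v1: history=[(1, 45)] -> pick v1 -> 45
v4: WRITE c=60  (c history now [(3, 7), (4, 60)])
v5: WRITE a=21  (a history now [(5, 21)])
v6: WRITE b=51  (b history now [(6, 51)])
v7: WRITE c=62  (c history now [(3, 7), (4, 60), (7, 62)])
v8: WRITE d=69  (d history now [(2, 48), (8, 69)])
v9: WRITE d=27  (d history now [(2, 48), (8, 69), (9, 27)])
v10: WRITE b=48  (b history now [(6, 51), (10, 48)])
v11: WRITE c=23  (c history now [(3, 7), (4, 60), (7, 62), (11, 23)])
v12: WRITE e=60  (e history now [(1, 45), (12, 60)])
v13: WRITE d=35  (d history now [(2, 48), (8, 69), (9, 27), (13, 35)])
v14: WRITE c=71  (c history now [(3, 7), (4, 60), (7, 62), (11, 23), (14, 71)])
v15: WRITE e=63  (e history now [(1, 45), (12, 60), (15, 63)])
v16: WRITE c=18  (c history now [(3, 7), (4, 60), (7, 62), (11, 23), (14, 71), (16, 18)])
READ e @v5: history=[(1, 45), (12, 60), (15, 63)] -> pick v1 -> 45
v17: WRITE e=20  (e history now [(1, 45), (12, 60), (15, 63), (17, 20)])
v18: WRITE d=14  (d history now [(2, 48), (8, 69), (9, 27), (13, 35), (18, 14)])
v19: WRITE d=62  (d history now [(2, 48), (8, 69), (9, 27), (13, 35), (18, 14), (19, 62)])
READ a @v11: history=[(5, 21)] -> pick v5 -> 21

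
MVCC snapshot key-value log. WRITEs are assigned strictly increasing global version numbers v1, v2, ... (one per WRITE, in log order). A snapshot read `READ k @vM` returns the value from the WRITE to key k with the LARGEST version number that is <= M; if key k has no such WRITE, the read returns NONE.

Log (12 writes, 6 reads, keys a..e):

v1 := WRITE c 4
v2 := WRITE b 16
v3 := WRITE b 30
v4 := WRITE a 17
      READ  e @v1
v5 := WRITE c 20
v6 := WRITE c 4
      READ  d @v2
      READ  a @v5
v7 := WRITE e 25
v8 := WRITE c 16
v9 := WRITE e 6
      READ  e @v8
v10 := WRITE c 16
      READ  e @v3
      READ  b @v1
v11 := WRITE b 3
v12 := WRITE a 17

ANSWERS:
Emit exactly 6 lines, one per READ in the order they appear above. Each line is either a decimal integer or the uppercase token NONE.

v1: WRITE c=4  (c history now [(1, 4)])
v2: WRITE b=16  (b history now [(2, 16)])
v3: WRITE b=30  (b history now [(2, 16), (3, 30)])
v4: WRITE a=17  (a history now [(4, 17)])
READ e @v1: history=[] -> no version <= 1 -> NONE
v5: WRITE c=20  (c history now [(1, 4), (5, 20)])
v6: WRITE c=4  (c history now [(1, 4), (5, 20), (6, 4)])
READ d @v2: history=[] -> no version <= 2 -> NONE
READ a @v5: history=[(4, 17)] -> pick v4 -> 17
v7: WRITE e=25  (e history now [(7, 25)])
v8: WRITE c=16  (c history now [(1, 4), (5, 20), (6, 4), (8, 16)])
v9: WRITE e=6  (e history now [(7, 25), (9, 6)])
READ e @v8: history=[(7, 25), (9, 6)] -> pick v7 -> 25
v10: WRITE c=16  (c history now [(1, 4), (5, 20), (6, 4), (8, 16), (10, 16)])
READ e @v3: history=[(7, 25), (9, 6)] -> no version <= 3 -> NONE
READ b @v1: history=[(2, 16), (3, 30)] -> no version <= 1 -> NONE
v11: WRITE b=3  (b history now [(2, 16), (3, 30), (11, 3)])
v12: WRITE a=17  (a history now [(4, 17), (12, 17)])

Answer: NONE
NONE
17
25
NONE
NONE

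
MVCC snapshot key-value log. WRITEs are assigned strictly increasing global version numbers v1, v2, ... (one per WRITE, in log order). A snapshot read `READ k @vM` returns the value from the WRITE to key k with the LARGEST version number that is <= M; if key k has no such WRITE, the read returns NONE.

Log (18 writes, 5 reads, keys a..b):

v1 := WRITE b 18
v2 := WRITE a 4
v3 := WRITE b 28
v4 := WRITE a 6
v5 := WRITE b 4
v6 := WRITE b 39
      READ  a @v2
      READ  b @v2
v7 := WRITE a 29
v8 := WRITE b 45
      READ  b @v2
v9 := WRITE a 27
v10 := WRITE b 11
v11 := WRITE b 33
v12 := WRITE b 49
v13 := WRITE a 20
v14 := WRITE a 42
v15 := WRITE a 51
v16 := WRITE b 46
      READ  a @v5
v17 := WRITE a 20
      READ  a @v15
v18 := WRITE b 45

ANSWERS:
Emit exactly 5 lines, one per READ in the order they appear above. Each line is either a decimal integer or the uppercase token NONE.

Answer: 4
18
18
6
51

Derivation:
v1: WRITE b=18  (b history now [(1, 18)])
v2: WRITE a=4  (a history now [(2, 4)])
v3: WRITE b=28  (b history now [(1, 18), (3, 28)])
v4: WRITE a=6  (a history now [(2, 4), (4, 6)])
v5: WRITE b=4  (b history now [(1, 18), (3, 28), (5, 4)])
v6: WRITE b=39  (b history now [(1, 18), (3, 28), (5, 4), (6, 39)])
READ a @v2: history=[(2, 4), (4, 6)] -> pick v2 -> 4
READ b @v2: history=[(1, 18), (3, 28), (5, 4), (6, 39)] -> pick v1 -> 18
v7: WRITE a=29  (a history now [(2, 4), (4, 6), (7, 29)])
v8: WRITE b=45  (b history now [(1, 18), (3, 28), (5, 4), (6, 39), (8, 45)])
READ b @v2: history=[(1, 18), (3, 28), (5, 4), (6, 39), (8, 45)] -> pick v1 -> 18
v9: WRITE a=27  (a history now [(2, 4), (4, 6), (7, 29), (9, 27)])
v10: WRITE b=11  (b history now [(1, 18), (3, 28), (5, 4), (6, 39), (8, 45), (10, 11)])
v11: WRITE b=33  (b history now [(1, 18), (3, 28), (5, 4), (6, 39), (8, 45), (10, 11), (11, 33)])
v12: WRITE b=49  (b history now [(1, 18), (3, 28), (5, 4), (6, 39), (8, 45), (10, 11), (11, 33), (12, 49)])
v13: WRITE a=20  (a history now [(2, 4), (4, 6), (7, 29), (9, 27), (13, 20)])
v14: WRITE a=42  (a history now [(2, 4), (4, 6), (7, 29), (9, 27), (13, 20), (14, 42)])
v15: WRITE a=51  (a history now [(2, 4), (4, 6), (7, 29), (9, 27), (13, 20), (14, 42), (15, 51)])
v16: WRITE b=46  (b history now [(1, 18), (3, 28), (5, 4), (6, 39), (8, 45), (10, 11), (11, 33), (12, 49), (16, 46)])
READ a @v5: history=[(2, 4), (4, 6), (7, 29), (9, 27), (13, 20), (14, 42), (15, 51)] -> pick v4 -> 6
v17: WRITE a=20  (a history now [(2, 4), (4, 6), (7, 29), (9, 27), (13, 20), (14, 42), (15, 51), (17, 20)])
READ a @v15: history=[(2, 4), (4, 6), (7, 29), (9, 27), (13, 20), (14, 42), (15, 51), (17, 20)] -> pick v15 -> 51
v18: WRITE b=45  (b history now [(1, 18), (3, 28), (5, 4), (6, 39), (8, 45), (10, 11), (11, 33), (12, 49), (16, 46), (18, 45)])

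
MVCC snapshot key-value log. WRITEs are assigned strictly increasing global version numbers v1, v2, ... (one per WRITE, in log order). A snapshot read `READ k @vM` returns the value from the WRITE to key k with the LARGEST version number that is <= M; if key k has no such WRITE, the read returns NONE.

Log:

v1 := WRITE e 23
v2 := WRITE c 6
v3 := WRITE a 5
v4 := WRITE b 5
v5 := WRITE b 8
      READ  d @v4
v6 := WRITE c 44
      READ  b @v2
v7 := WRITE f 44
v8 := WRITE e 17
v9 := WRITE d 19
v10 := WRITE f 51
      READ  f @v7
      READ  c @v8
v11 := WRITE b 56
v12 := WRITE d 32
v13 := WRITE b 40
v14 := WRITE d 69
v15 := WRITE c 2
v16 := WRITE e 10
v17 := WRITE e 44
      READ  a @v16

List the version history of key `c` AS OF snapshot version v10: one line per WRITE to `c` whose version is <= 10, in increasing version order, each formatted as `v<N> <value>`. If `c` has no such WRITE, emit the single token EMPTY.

Answer: v2 6
v6 44

Derivation:
Scan writes for key=c with version <= 10:
  v1 WRITE e 23 -> skip
  v2 WRITE c 6 -> keep
  v3 WRITE a 5 -> skip
  v4 WRITE b 5 -> skip
  v5 WRITE b 8 -> skip
  v6 WRITE c 44 -> keep
  v7 WRITE f 44 -> skip
  v8 WRITE e 17 -> skip
  v9 WRITE d 19 -> skip
  v10 WRITE f 51 -> skip
  v11 WRITE b 56 -> skip
  v12 WRITE d 32 -> skip
  v13 WRITE b 40 -> skip
  v14 WRITE d 69 -> skip
  v15 WRITE c 2 -> drop (> snap)
  v16 WRITE e 10 -> skip
  v17 WRITE e 44 -> skip
Collected: [(2, 6), (6, 44)]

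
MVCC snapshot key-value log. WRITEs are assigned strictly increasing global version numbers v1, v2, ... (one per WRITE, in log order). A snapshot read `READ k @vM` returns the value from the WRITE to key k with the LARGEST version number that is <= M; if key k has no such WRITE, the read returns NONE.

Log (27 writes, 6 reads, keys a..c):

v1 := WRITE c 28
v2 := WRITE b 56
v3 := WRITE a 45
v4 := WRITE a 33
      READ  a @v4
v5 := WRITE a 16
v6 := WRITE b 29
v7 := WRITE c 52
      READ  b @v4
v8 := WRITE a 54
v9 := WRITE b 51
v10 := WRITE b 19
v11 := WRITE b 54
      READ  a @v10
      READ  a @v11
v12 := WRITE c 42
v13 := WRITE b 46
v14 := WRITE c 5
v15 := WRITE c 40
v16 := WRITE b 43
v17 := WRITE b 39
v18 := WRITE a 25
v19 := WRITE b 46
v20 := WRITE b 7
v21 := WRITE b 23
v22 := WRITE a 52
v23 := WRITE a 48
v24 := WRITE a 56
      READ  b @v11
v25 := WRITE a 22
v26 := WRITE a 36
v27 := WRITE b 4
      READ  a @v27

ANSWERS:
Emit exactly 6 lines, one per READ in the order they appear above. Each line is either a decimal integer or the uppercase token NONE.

v1: WRITE c=28  (c history now [(1, 28)])
v2: WRITE b=56  (b history now [(2, 56)])
v3: WRITE a=45  (a history now [(3, 45)])
v4: WRITE a=33  (a history now [(3, 45), (4, 33)])
READ a @v4: history=[(3, 45), (4, 33)] -> pick v4 -> 33
v5: WRITE a=16  (a history now [(3, 45), (4, 33), (5, 16)])
v6: WRITE b=29  (b history now [(2, 56), (6, 29)])
v7: WRITE c=52  (c history now [(1, 28), (7, 52)])
READ b @v4: history=[(2, 56), (6, 29)] -> pick v2 -> 56
v8: WRITE a=54  (a history now [(3, 45), (4, 33), (5, 16), (8, 54)])
v9: WRITE b=51  (b history now [(2, 56), (6, 29), (9, 51)])
v10: WRITE b=19  (b history now [(2, 56), (6, 29), (9, 51), (10, 19)])
v11: WRITE b=54  (b history now [(2, 56), (6, 29), (9, 51), (10, 19), (11, 54)])
READ a @v10: history=[(3, 45), (4, 33), (5, 16), (8, 54)] -> pick v8 -> 54
READ a @v11: history=[(3, 45), (4, 33), (5, 16), (8, 54)] -> pick v8 -> 54
v12: WRITE c=42  (c history now [(1, 28), (7, 52), (12, 42)])
v13: WRITE b=46  (b history now [(2, 56), (6, 29), (9, 51), (10, 19), (11, 54), (13, 46)])
v14: WRITE c=5  (c history now [(1, 28), (7, 52), (12, 42), (14, 5)])
v15: WRITE c=40  (c history now [(1, 28), (7, 52), (12, 42), (14, 5), (15, 40)])
v16: WRITE b=43  (b history now [(2, 56), (6, 29), (9, 51), (10, 19), (11, 54), (13, 46), (16, 43)])
v17: WRITE b=39  (b history now [(2, 56), (6, 29), (9, 51), (10, 19), (11, 54), (13, 46), (16, 43), (17, 39)])
v18: WRITE a=25  (a history now [(3, 45), (4, 33), (5, 16), (8, 54), (18, 25)])
v19: WRITE b=46  (b history now [(2, 56), (6, 29), (9, 51), (10, 19), (11, 54), (13, 46), (16, 43), (17, 39), (19, 46)])
v20: WRITE b=7  (b history now [(2, 56), (6, 29), (9, 51), (10, 19), (11, 54), (13, 46), (16, 43), (17, 39), (19, 46), (20, 7)])
v21: WRITE b=23  (b history now [(2, 56), (6, 29), (9, 51), (10, 19), (11, 54), (13, 46), (16, 43), (17, 39), (19, 46), (20, 7), (21, 23)])
v22: WRITE a=52  (a history now [(3, 45), (4, 33), (5, 16), (8, 54), (18, 25), (22, 52)])
v23: WRITE a=48  (a history now [(3, 45), (4, 33), (5, 16), (8, 54), (18, 25), (22, 52), (23, 48)])
v24: WRITE a=56  (a history now [(3, 45), (4, 33), (5, 16), (8, 54), (18, 25), (22, 52), (23, 48), (24, 56)])
READ b @v11: history=[(2, 56), (6, 29), (9, 51), (10, 19), (11, 54), (13, 46), (16, 43), (17, 39), (19, 46), (20, 7), (21, 23)] -> pick v11 -> 54
v25: WRITE a=22  (a history now [(3, 45), (4, 33), (5, 16), (8, 54), (18, 25), (22, 52), (23, 48), (24, 56), (25, 22)])
v26: WRITE a=36  (a history now [(3, 45), (4, 33), (5, 16), (8, 54), (18, 25), (22, 52), (23, 48), (24, 56), (25, 22), (26, 36)])
v27: WRITE b=4  (b history now [(2, 56), (6, 29), (9, 51), (10, 19), (11, 54), (13, 46), (16, 43), (17, 39), (19, 46), (20, 7), (21, 23), (27, 4)])
READ a @v27: history=[(3, 45), (4, 33), (5, 16), (8, 54), (18, 25), (22, 52), (23, 48), (24, 56), (25, 22), (26, 36)] -> pick v26 -> 36

Answer: 33
56
54
54
54
36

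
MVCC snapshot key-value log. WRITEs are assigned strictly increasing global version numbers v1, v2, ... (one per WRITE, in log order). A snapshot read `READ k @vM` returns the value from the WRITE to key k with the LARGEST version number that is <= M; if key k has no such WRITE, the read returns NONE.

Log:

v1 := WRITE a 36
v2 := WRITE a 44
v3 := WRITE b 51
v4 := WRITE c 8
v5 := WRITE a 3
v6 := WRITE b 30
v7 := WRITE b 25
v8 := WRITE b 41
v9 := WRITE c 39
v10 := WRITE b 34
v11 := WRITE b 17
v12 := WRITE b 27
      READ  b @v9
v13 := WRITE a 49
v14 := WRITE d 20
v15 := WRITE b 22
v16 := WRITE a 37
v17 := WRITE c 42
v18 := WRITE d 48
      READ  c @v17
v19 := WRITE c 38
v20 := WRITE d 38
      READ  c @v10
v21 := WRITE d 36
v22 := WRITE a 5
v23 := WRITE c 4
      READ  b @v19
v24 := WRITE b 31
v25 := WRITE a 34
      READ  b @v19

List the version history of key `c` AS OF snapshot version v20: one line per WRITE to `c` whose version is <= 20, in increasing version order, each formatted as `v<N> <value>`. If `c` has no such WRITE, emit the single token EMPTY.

Scan writes for key=c with version <= 20:
  v1 WRITE a 36 -> skip
  v2 WRITE a 44 -> skip
  v3 WRITE b 51 -> skip
  v4 WRITE c 8 -> keep
  v5 WRITE a 3 -> skip
  v6 WRITE b 30 -> skip
  v7 WRITE b 25 -> skip
  v8 WRITE b 41 -> skip
  v9 WRITE c 39 -> keep
  v10 WRITE b 34 -> skip
  v11 WRITE b 17 -> skip
  v12 WRITE b 27 -> skip
  v13 WRITE a 49 -> skip
  v14 WRITE d 20 -> skip
  v15 WRITE b 22 -> skip
  v16 WRITE a 37 -> skip
  v17 WRITE c 42 -> keep
  v18 WRITE d 48 -> skip
  v19 WRITE c 38 -> keep
  v20 WRITE d 38 -> skip
  v21 WRITE d 36 -> skip
  v22 WRITE a 5 -> skip
  v23 WRITE c 4 -> drop (> snap)
  v24 WRITE b 31 -> skip
  v25 WRITE a 34 -> skip
Collected: [(4, 8), (9, 39), (17, 42), (19, 38)]

Answer: v4 8
v9 39
v17 42
v19 38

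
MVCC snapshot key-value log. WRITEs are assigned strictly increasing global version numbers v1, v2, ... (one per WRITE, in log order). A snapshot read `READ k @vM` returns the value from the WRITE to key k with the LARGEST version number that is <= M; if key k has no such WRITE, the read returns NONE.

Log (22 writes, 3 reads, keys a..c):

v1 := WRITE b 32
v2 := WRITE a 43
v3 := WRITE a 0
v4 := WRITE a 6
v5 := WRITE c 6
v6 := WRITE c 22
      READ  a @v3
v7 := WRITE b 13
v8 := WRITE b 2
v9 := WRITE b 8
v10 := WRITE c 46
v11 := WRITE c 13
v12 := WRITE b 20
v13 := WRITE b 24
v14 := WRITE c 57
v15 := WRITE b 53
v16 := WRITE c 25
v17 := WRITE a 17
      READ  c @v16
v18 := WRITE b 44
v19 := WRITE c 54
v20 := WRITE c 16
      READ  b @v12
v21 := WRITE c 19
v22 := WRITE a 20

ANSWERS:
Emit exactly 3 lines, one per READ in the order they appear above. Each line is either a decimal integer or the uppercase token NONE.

v1: WRITE b=32  (b history now [(1, 32)])
v2: WRITE a=43  (a history now [(2, 43)])
v3: WRITE a=0  (a history now [(2, 43), (3, 0)])
v4: WRITE a=6  (a history now [(2, 43), (3, 0), (4, 6)])
v5: WRITE c=6  (c history now [(5, 6)])
v6: WRITE c=22  (c history now [(5, 6), (6, 22)])
READ a @v3: history=[(2, 43), (3, 0), (4, 6)] -> pick v3 -> 0
v7: WRITE b=13  (b history now [(1, 32), (7, 13)])
v8: WRITE b=2  (b history now [(1, 32), (7, 13), (8, 2)])
v9: WRITE b=8  (b history now [(1, 32), (7, 13), (8, 2), (9, 8)])
v10: WRITE c=46  (c history now [(5, 6), (6, 22), (10, 46)])
v11: WRITE c=13  (c history now [(5, 6), (6, 22), (10, 46), (11, 13)])
v12: WRITE b=20  (b history now [(1, 32), (7, 13), (8, 2), (9, 8), (12, 20)])
v13: WRITE b=24  (b history now [(1, 32), (7, 13), (8, 2), (9, 8), (12, 20), (13, 24)])
v14: WRITE c=57  (c history now [(5, 6), (6, 22), (10, 46), (11, 13), (14, 57)])
v15: WRITE b=53  (b history now [(1, 32), (7, 13), (8, 2), (9, 8), (12, 20), (13, 24), (15, 53)])
v16: WRITE c=25  (c history now [(5, 6), (6, 22), (10, 46), (11, 13), (14, 57), (16, 25)])
v17: WRITE a=17  (a history now [(2, 43), (3, 0), (4, 6), (17, 17)])
READ c @v16: history=[(5, 6), (6, 22), (10, 46), (11, 13), (14, 57), (16, 25)] -> pick v16 -> 25
v18: WRITE b=44  (b history now [(1, 32), (7, 13), (8, 2), (9, 8), (12, 20), (13, 24), (15, 53), (18, 44)])
v19: WRITE c=54  (c history now [(5, 6), (6, 22), (10, 46), (11, 13), (14, 57), (16, 25), (19, 54)])
v20: WRITE c=16  (c history now [(5, 6), (6, 22), (10, 46), (11, 13), (14, 57), (16, 25), (19, 54), (20, 16)])
READ b @v12: history=[(1, 32), (7, 13), (8, 2), (9, 8), (12, 20), (13, 24), (15, 53), (18, 44)] -> pick v12 -> 20
v21: WRITE c=19  (c history now [(5, 6), (6, 22), (10, 46), (11, 13), (14, 57), (16, 25), (19, 54), (20, 16), (21, 19)])
v22: WRITE a=20  (a history now [(2, 43), (3, 0), (4, 6), (17, 17), (22, 20)])

Answer: 0
25
20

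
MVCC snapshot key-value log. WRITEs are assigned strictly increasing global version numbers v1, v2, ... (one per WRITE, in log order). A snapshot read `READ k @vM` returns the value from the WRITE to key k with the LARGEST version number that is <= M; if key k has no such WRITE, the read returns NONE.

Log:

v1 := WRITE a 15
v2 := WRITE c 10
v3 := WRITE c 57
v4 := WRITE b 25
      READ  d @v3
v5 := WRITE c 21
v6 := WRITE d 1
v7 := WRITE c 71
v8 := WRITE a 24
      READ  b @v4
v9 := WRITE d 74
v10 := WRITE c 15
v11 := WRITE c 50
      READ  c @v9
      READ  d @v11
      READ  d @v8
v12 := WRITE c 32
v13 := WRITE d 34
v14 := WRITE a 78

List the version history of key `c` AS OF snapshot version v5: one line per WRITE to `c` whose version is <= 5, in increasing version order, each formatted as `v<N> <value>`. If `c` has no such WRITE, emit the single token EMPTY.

Answer: v2 10
v3 57
v5 21

Derivation:
Scan writes for key=c with version <= 5:
  v1 WRITE a 15 -> skip
  v2 WRITE c 10 -> keep
  v3 WRITE c 57 -> keep
  v4 WRITE b 25 -> skip
  v5 WRITE c 21 -> keep
  v6 WRITE d 1 -> skip
  v7 WRITE c 71 -> drop (> snap)
  v8 WRITE a 24 -> skip
  v9 WRITE d 74 -> skip
  v10 WRITE c 15 -> drop (> snap)
  v11 WRITE c 50 -> drop (> snap)
  v12 WRITE c 32 -> drop (> snap)
  v13 WRITE d 34 -> skip
  v14 WRITE a 78 -> skip
Collected: [(2, 10), (3, 57), (5, 21)]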